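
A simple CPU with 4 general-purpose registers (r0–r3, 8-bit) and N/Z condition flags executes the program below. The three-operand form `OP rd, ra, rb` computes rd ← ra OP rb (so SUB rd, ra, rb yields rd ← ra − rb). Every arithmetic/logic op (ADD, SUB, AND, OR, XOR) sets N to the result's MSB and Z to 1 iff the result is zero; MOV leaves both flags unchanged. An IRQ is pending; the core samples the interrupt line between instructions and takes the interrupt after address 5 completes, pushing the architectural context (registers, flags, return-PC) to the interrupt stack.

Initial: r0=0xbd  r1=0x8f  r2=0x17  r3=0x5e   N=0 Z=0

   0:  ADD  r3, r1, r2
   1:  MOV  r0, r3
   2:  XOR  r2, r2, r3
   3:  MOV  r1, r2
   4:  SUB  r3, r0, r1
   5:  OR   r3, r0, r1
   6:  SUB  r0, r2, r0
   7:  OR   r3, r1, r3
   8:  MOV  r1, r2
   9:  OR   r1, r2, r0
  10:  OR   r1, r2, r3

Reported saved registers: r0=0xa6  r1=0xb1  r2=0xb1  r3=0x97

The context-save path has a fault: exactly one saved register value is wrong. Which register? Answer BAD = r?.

BAD = r3

after  0: r0=0xbd r1=0x8f r2=0x17 r3=0xa6  N=1 Z=0
after  1: r0=0xa6 r1=0x8f r2=0x17 r3=0xa6  N=1 Z=0
after  2: r0=0xa6 r1=0x8f r2=0xb1 r3=0xa6  N=1 Z=0
after  3: r0=0xa6 r1=0xb1 r2=0xb1 r3=0xa6  N=1 Z=0
after  4: r0=0xa6 r1=0xb1 r2=0xb1 r3=0xf5  N=1 Z=0
after  5: r0=0xa6 r1=0xb1 r2=0xb1 r3=0xb7  N=1 Z=0
-- IRQ taken; context saved, return-PC = 6 --
mismatch: r3: reported 0x97 vs actual 0xb7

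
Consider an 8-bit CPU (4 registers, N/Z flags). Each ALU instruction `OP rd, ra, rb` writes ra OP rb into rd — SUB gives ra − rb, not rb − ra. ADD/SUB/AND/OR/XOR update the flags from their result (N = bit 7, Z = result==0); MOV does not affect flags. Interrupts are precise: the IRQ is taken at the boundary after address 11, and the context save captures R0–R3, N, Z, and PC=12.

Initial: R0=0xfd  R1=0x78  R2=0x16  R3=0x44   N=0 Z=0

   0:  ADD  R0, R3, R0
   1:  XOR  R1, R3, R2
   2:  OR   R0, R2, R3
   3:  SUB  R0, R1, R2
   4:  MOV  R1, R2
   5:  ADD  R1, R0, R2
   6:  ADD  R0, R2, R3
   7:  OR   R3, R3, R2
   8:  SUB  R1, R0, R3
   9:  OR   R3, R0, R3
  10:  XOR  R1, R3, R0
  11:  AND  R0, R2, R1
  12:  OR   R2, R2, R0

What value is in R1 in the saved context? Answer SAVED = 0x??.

after  0: R0=0x41 R1=0x78 R2=0x16 R3=0x44  N=0 Z=0
after  1: R0=0x41 R1=0x52 R2=0x16 R3=0x44  N=0 Z=0
after  2: R0=0x56 R1=0x52 R2=0x16 R3=0x44  N=0 Z=0
after  3: R0=0x3c R1=0x52 R2=0x16 R3=0x44  N=0 Z=0
after  4: R0=0x3c R1=0x16 R2=0x16 R3=0x44  N=0 Z=0
after  5: R0=0x3c R1=0x52 R2=0x16 R3=0x44  N=0 Z=0
after  6: R0=0x5a R1=0x52 R2=0x16 R3=0x44  N=0 Z=0
after  7: R0=0x5a R1=0x52 R2=0x16 R3=0x56  N=0 Z=0
after  8: R0=0x5a R1=0x04 R2=0x16 R3=0x56  N=0 Z=0
after  9: R0=0x5a R1=0x04 R2=0x16 R3=0x5e  N=0 Z=0
after 10: R0=0x5a R1=0x04 R2=0x16 R3=0x5e  N=0 Z=0
after 11: R0=0x04 R1=0x04 R2=0x16 R3=0x5e  N=0 Z=0
-- IRQ taken; context saved, return-PC = 12 --

SAVED = 0x04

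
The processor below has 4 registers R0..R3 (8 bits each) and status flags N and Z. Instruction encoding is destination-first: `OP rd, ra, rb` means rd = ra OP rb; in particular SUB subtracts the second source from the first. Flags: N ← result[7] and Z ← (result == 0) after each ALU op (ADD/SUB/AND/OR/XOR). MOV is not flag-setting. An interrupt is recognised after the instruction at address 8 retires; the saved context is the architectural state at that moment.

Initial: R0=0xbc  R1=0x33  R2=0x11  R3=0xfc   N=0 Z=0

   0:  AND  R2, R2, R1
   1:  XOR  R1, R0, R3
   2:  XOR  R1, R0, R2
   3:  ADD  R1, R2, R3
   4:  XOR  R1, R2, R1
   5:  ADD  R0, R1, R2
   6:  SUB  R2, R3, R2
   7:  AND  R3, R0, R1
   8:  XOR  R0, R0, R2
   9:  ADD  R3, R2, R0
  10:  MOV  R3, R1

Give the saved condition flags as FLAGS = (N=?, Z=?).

after  0: R0=0xbc R1=0x33 R2=0x11 R3=0xfc  N=0 Z=0
after  1: R0=0xbc R1=0x40 R2=0x11 R3=0xfc  N=0 Z=0
after  2: R0=0xbc R1=0xad R2=0x11 R3=0xfc  N=1 Z=0
after  3: R0=0xbc R1=0x0d R2=0x11 R3=0xfc  N=0 Z=0
after  4: R0=0xbc R1=0x1c R2=0x11 R3=0xfc  N=0 Z=0
after  5: R0=0x2d R1=0x1c R2=0x11 R3=0xfc  N=0 Z=0
after  6: R0=0x2d R1=0x1c R2=0xeb R3=0xfc  N=1 Z=0
after  7: R0=0x2d R1=0x1c R2=0xeb R3=0x0c  N=0 Z=0
after  8: R0=0xc6 R1=0x1c R2=0xeb R3=0x0c  N=1 Z=0
-- IRQ taken; context saved, return-PC = 9 --

FLAGS = (N=1, Z=0)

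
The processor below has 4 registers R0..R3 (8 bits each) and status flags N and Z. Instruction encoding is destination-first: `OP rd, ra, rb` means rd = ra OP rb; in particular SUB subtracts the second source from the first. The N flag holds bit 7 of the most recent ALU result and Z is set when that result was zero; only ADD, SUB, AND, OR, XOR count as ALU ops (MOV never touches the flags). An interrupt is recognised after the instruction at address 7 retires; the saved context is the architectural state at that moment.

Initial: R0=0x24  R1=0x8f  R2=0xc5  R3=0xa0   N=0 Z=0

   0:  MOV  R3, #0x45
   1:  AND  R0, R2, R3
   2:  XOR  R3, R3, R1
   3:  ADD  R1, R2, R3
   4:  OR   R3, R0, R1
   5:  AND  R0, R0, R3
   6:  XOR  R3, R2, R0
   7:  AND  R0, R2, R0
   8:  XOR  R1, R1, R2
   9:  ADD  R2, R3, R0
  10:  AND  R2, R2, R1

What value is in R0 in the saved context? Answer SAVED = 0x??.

after  0: R0=0x24 R1=0x8f R2=0xc5 R3=0x45  N=0 Z=0
after  1: R0=0x45 R1=0x8f R2=0xc5 R3=0x45  N=0 Z=0
after  2: R0=0x45 R1=0x8f R2=0xc5 R3=0xca  N=1 Z=0
after  3: R0=0x45 R1=0x8f R2=0xc5 R3=0xca  N=1 Z=0
after  4: R0=0x45 R1=0x8f R2=0xc5 R3=0xcf  N=1 Z=0
after  5: R0=0x45 R1=0x8f R2=0xc5 R3=0xcf  N=0 Z=0
after  6: R0=0x45 R1=0x8f R2=0xc5 R3=0x80  N=1 Z=0
after  7: R0=0x45 R1=0x8f R2=0xc5 R3=0x80  N=0 Z=0
-- IRQ taken; context saved, return-PC = 8 --

SAVED = 0x45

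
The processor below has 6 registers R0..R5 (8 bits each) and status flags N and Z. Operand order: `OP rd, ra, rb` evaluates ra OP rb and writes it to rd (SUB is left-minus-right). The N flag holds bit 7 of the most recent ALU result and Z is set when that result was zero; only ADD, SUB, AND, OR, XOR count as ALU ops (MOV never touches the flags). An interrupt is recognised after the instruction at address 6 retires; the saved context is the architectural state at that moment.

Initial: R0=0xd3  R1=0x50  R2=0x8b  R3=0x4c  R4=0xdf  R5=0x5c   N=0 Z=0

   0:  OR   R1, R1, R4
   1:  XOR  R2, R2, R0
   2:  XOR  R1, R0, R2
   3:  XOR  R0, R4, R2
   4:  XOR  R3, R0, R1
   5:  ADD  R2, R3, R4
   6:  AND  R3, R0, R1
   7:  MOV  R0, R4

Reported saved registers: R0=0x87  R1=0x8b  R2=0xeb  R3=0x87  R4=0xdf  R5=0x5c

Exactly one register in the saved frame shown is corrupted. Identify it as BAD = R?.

after  0: R0=0xd3 R1=0xdf R2=0x8b R3=0x4c R4=0xdf R5=0x5c  N=1 Z=0
after  1: R0=0xd3 R1=0xdf R2=0x58 R3=0x4c R4=0xdf R5=0x5c  N=0 Z=0
after  2: R0=0xd3 R1=0x8b R2=0x58 R3=0x4c R4=0xdf R5=0x5c  N=1 Z=0
after  3: R0=0x87 R1=0x8b R2=0x58 R3=0x4c R4=0xdf R5=0x5c  N=1 Z=0
after  4: R0=0x87 R1=0x8b R2=0x58 R3=0x0c R4=0xdf R5=0x5c  N=0 Z=0
after  5: R0=0x87 R1=0x8b R2=0xeb R3=0x0c R4=0xdf R5=0x5c  N=1 Z=0
after  6: R0=0x87 R1=0x8b R2=0xeb R3=0x83 R4=0xdf R5=0x5c  N=1 Z=0
-- IRQ taken; context saved, return-PC = 7 --
mismatch: R3: reported 0x87 vs actual 0x83

BAD = R3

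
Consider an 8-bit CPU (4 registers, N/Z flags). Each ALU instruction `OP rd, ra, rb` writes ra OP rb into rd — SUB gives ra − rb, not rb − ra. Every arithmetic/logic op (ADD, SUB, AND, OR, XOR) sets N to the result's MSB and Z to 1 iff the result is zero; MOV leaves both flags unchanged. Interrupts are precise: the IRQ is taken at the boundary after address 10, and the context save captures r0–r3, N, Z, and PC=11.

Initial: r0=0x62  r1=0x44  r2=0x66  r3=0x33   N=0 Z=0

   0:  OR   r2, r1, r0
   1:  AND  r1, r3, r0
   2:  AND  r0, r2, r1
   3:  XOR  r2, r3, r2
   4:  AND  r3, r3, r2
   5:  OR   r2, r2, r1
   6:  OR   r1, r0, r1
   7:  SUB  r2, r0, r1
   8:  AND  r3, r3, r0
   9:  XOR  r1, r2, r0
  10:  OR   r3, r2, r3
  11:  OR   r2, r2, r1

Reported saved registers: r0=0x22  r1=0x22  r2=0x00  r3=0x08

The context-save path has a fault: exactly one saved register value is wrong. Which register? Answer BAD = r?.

BAD = r3

after  0: r0=0x62 r1=0x44 r2=0x66 r3=0x33  N=0 Z=0
after  1: r0=0x62 r1=0x22 r2=0x66 r3=0x33  N=0 Z=0
after  2: r0=0x22 r1=0x22 r2=0x66 r3=0x33  N=0 Z=0
after  3: r0=0x22 r1=0x22 r2=0x55 r3=0x33  N=0 Z=0
after  4: r0=0x22 r1=0x22 r2=0x55 r3=0x11  N=0 Z=0
after  5: r0=0x22 r1=0x22 r2=0x77 r3=0x11  N=0 Z=0
after  6: r0=0x22 r1=0x22 r2=0x77 r3=0x11  N=0 Z=0
after  7: r0=0x22 r1=0x22 r2=0x00 r3=0x11  N=0 Z=1
after  8: r0=0x22 r1=0x22 r2=0x00 r3=0x00  N=0 Z=1
after  9: r0=0x22 r1=0x22 r2=0x00 r3=0x00  N=0 Z=0
after 10: r0=0x22 r1=0x22 r2=0x00 r3=0x00  N=0 Z=1
-- IRQ taken; context saved, return-PC = 11 --
mismatch: r3: reported 0x08 vs actual 0x00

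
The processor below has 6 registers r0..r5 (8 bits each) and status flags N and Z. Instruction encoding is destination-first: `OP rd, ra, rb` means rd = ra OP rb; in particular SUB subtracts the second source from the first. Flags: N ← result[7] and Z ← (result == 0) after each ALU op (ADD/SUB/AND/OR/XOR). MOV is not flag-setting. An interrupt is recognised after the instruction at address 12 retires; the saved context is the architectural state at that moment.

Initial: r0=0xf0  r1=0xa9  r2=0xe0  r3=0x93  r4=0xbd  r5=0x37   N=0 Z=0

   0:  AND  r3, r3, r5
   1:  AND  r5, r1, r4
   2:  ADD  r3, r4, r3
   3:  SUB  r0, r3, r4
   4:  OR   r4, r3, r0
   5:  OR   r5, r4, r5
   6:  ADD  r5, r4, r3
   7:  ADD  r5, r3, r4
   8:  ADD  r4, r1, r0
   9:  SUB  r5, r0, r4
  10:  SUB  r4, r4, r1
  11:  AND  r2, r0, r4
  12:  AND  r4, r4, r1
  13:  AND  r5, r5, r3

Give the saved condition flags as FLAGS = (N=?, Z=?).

FLAGS = (N=0, Z=0)

after  0: r0=0xf0 r1=0xa9 r2=0xe0 r3=0x13 r4=0xbd r5=0x37  N=0 Z=0
after  1: r0=0xf0 r1=0xa9 r2=0xe0 r3=0x13 r4=0xbd r5=0xa9  N=1 Z=0
after  2: r0=0xf0 r1=0xa9 r2=0xe0 r3=0xd0 r4=0xbd r5=0xa9  N=1 Z=0
after  3: r0=0x13 r1=0xa9 r2=0xe0 r3=0xd0 r4=0xbd r5=0xa9  N=0 Z=0
after  4: r0=0x13 r1=0xa9 r2=0xe0 r3=0xd0 r4=0xd3 r5=0xa9  N=1 Z=0
after  5: r0=0x13 r1=0xa9 r2=0xe0 r3=0xd0 r4=0xd3 r5=0xfb  N=1 Z=0
after  6: r0=0x13 r1=0xa9 r2=0xe0 r3=0xd0 r4=0xd3 r5=0xa3  N=1 Z=0
after  7: r0=0x13 r1=0xa9 r2=0xe0 r3=0xd0 r4=0xd3 r5=0xa3  N=1 Z=0
after  8: r0=0x13 r1=0xa9 r2=0xe0 r3=0xd0 r4=0xbc r5=0xa3  N=1 Z=0
after  9: r0=0x13 r1=0xa9 r2=0xe0 r3=0xd0 r4=0xbc r5=0x57  N=0 Z=0
after 10: r0=0x13 r1=0xa9 r2=0xe0 r3=0xd0 r4=0x13 r5=0x57  N=0 Z=0
after 11: r0=0x13 r1=0xa9 r2=0x13 r3=0xd0 r4=0x13 r5=0x57  N=0 Z=0
after 12: r0=0x13 r1=0xa9 r2=0x13 r3=0xd0 r4=0x01 r5=0x57  N=0 Z=0
-- IRQ taken; context saved, return-PC = 13 --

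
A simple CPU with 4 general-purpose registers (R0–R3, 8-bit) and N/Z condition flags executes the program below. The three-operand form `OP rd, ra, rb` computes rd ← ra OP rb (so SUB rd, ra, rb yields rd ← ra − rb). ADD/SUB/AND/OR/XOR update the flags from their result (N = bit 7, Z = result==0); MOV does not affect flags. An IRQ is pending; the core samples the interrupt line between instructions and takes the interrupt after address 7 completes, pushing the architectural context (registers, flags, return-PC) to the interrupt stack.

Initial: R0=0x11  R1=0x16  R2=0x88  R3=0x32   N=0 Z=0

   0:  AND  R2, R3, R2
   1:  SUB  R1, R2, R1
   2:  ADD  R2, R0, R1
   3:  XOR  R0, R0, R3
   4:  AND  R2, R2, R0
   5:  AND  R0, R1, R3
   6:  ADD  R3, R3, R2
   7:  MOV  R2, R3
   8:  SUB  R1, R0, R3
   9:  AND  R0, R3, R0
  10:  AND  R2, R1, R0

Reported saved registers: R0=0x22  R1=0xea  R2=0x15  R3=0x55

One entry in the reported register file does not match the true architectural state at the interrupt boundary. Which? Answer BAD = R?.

BAD = R2

after  0: R0=0x11 R1=0x16 R2=0x00 R3=0x32  N=0 Z=1
after  1: R0=0x11 R1=0xea R2=0x00 R3=0x32  N=1 Z=0
after  2: R0=0x11 R1=0xea R2=0xfb R3=0x32  N=1 Z=0
after  3: R0=0x23 R1=0xea R2=0xfb R3=0x32  N=0 Z=0
after  4: R0=0x23 R1=0xea R2=0x23 R3=0x32  N=0 Z=0
after  5: R0=0x22 R1=0xea R2=0x23 R3=0x32  N=0 Z=0
after  6: R0=0x22 R1=0xea R2=0x23 R3=0x55  N=0 Z=0
after  7: R0=0x22 R1=0xea R2=0x55 R3=0x55  N=0 Z=0
-- IRQ taken; context saved, return-PC = 8 --
mismatch: R2: reported 0x15 vs actual 0x55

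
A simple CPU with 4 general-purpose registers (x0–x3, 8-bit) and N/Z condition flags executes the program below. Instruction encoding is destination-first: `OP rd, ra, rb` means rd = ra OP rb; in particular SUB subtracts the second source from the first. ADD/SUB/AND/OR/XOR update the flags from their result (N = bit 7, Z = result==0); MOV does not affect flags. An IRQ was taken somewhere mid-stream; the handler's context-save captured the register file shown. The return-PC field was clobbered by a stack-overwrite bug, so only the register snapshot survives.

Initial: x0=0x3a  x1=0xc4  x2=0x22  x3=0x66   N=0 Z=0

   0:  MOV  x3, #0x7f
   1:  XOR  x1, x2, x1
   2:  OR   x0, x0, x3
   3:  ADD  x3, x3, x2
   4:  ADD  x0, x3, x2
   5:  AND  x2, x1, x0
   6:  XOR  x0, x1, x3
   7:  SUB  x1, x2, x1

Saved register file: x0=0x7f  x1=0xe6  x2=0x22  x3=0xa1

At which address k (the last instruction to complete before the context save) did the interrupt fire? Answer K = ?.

K = 3

after  0: x0=0x3a x1=0xc4 x2=0x22 x3=0x7f  N=0 Z=0
after  1: x0=0x3a x1=0xe6 x2=0x22 x3=0x7f  N=1 Z=0
after  2: x0=0x7f x1=0xe6 x2=0x22 x3=0x7f  N=0 Z=0
after  3: x0=0x7f x1=0xe6 x2=0x22 x3=0xa1  N=1 Z=0
-- IRQ taken; context saved, return-PC = 4 --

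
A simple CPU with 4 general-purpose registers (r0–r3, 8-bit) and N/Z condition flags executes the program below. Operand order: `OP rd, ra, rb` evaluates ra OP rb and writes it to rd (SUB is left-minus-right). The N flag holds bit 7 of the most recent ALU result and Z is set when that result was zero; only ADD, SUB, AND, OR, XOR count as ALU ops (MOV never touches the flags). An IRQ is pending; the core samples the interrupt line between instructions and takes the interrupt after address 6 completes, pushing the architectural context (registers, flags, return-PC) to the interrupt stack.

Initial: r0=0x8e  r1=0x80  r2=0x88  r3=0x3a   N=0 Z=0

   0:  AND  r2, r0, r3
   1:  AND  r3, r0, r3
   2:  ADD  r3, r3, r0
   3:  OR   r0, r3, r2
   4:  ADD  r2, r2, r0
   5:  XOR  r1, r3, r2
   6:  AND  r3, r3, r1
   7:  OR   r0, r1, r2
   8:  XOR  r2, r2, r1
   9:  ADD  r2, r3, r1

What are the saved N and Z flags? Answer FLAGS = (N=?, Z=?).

FLAGS = (N=0, Z=0)

after  0: r0=0x8e r1=0x80 r2=0x0a r3=0x3a  N=0 Z=0
after  1: r0=0x8e r1=0x80 r2=0x0a r3=0x0a  N=0 Z=0
after  2: r0=0x8e r1=0x80 r2=0x0a r3=0x98  N=1 Z=0
after  3: r0=0x9a r1=0x80 r2=0x0a r3=0x98  N=1 Z=0
after  4: r0=0x9a r1=0x80 r2=0xa4 r3=0x98  N=1 Z=0
after  5: r0=0x9a r1=0x3c r2=0xa4 r3=0x98  N=0 Z=0
after  6: r0=0x9a r1=0x3c r2=0xa4 r3=0x18  N=0 Z=0
-- IRQ taken; context saved, return-PC = 7 --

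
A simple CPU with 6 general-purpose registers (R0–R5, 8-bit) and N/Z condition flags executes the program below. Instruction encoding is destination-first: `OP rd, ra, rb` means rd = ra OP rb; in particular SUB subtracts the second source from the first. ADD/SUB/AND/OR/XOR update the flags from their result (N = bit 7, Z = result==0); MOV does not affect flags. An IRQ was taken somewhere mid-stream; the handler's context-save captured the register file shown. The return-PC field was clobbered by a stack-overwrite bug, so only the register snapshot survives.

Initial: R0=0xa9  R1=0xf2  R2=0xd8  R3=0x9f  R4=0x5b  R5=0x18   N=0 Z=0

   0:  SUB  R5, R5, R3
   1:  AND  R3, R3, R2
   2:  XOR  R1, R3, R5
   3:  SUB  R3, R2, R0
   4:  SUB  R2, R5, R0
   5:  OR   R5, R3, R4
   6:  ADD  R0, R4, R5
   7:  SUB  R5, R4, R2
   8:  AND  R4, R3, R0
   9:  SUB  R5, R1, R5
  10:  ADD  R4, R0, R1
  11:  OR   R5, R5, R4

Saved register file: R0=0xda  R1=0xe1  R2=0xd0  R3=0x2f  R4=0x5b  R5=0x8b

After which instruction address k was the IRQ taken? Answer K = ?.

K = 7

after  0: R0=0xa9 R1=0xf2 R2=0xd8 R3=0x9f R4=0x5b R5=0x79  N=0 Z=0
after  1: R0=0xa9 R1=0xf2 R2=0xd8 R3=0x98 R4=0x5b R5=0x79  N=1 Z=0
after  2: R0=0xa9 R1=0xe1 R2=0xd8 R3=0x98 R4=0x5b R5=0x79  N=1 Z=0
after  3: R0=0xa9 R1=0xe1 R2=0xd8 R3=0x2f R4=0x5b R5=0x79  N=0 Z=0
after  4: R0=0xa9 R1=0xe1 R2=0xd0 R3=0x2f R4=0x5b R5=0x79  N=1 Z=0
after  5: R0=0xa9 R1=0xe1 R2=0xd0 R3=0x2f R4=0x5b R5=0x7f  N=0 Z=0
after  6: R0=0xda R1=0xe1 R2=0xd0 R3=0x2f R4=0x5b R5=0x7f  N=1 Z=0
after  7: R0=0xda R1=0xe1 R2=0xd0 R3=0x2f R4=0x5b R5=0x8b  N=1 Z=0
-- IRQ taken; context saved, return-PC = 8 --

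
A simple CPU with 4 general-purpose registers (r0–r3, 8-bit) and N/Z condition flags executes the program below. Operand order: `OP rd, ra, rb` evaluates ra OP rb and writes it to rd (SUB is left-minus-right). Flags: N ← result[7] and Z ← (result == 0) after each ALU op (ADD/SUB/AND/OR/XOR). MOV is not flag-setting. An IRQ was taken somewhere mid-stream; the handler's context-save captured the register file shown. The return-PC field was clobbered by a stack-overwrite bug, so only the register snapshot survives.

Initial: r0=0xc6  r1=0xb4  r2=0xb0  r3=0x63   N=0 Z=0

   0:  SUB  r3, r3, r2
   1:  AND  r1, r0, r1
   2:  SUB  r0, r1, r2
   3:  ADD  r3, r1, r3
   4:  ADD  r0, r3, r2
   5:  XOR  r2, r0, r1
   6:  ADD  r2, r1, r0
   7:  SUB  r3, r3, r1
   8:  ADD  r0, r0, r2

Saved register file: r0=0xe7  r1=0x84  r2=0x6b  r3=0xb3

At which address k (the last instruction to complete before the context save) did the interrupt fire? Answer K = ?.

after  0: r0=0xc6 r1=0xb4 r2=0xb0 r3=0xb3  N=1 Z=0
after  1: r0=0xc6 r1=0x84 r2=0xb0 r3=0xb3  N=1 Z=0
after  2: r0=0xd4 r1=0x84 r2=0xb0 r3=0xb3  N=1 Z=0
after  3: r0=0xd4 r1=0x84 r2=0xb0 r3=0x37  N=0 Z=0
after  4: r0=0xe7 r1=0x84 r2=0xb0 r3=0x37  N=1 Z=0
after  5: r0=0xe7 r1=0x84 r2=0x63 r3=0x37  N=0 Z=0
after  6: r0=0xe7 r1=0x84 r2=0x6b r3=0x37  N=0 Z=0
after  7: r0=0xe7 r1=0x84 r2=0x6b r3=0xb3  N=1 Z=0
-- IRQ taken; context saved, return-PC = 8 --

K = 7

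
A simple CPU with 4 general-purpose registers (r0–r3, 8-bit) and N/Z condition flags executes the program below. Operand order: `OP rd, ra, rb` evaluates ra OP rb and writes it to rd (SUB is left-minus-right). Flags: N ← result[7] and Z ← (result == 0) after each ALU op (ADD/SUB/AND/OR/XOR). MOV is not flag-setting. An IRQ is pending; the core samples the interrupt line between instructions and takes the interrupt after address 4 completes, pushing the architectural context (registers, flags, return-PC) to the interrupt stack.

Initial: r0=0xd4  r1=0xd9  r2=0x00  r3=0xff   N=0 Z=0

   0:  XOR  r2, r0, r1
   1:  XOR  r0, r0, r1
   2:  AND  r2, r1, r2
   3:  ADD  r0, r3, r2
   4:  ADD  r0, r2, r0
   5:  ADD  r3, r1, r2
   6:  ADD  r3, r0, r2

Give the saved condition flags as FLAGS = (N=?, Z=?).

FLAGS = (N=0, Z=0)

after  0: r0=0xd4 r1=0xd9 r2=0x0d r3=0xff  N=0 Z=0
after  1: r0=0x0d r1=0xd9 r2=0x0d r3=0xff  N=0 Z=0
after  2: r0=0x0d r1=0xd9 r2=0x09 r3=0xff  N=0 Z=0
after  3: r0=0x08 r1=0xd9 r2=0x09 r3=0xff  N=0 Z=0
after  4: r0=0x11 r1=0xd9 r2=0x09 r3=0xff  N=0 Z=0
-- IRQ taken; context saved, return-PC = 5 --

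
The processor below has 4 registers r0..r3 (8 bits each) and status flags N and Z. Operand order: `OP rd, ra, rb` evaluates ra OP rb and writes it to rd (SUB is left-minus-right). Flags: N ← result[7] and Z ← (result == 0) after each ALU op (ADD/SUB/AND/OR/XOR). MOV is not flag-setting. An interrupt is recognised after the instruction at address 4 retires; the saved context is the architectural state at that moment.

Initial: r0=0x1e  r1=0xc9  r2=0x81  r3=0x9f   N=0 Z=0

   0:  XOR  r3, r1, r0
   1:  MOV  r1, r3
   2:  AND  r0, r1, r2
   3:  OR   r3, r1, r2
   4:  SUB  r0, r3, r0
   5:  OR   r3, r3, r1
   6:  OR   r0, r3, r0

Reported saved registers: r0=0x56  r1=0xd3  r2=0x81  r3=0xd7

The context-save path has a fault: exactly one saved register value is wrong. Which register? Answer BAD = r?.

after  0: r0=0x1e r1=0xc9 r2=0x81 r3=0xd7  N=1 Z=0
after  1: r0=0x1e r1=0xd7 r2=0x81 r3=0xd7  N=1 Z=0
after  2: r0=0x81 r1=0xd7 r2=0x81 r3=0xd7  N=1 Z=0
after  3: r0=0x81 r1=0xd7 r2=0x81 r3=0xd7  N=1 Z=0
after  4: r0=0x56 r1=0xd7 r2=0x81 r3=0xd7  N=0 Z=0
-- IRQ taken; context saved, return-PC = 5 --
mismatch: r1: reported 0xd3 vs actual 0xd7

BAD = r1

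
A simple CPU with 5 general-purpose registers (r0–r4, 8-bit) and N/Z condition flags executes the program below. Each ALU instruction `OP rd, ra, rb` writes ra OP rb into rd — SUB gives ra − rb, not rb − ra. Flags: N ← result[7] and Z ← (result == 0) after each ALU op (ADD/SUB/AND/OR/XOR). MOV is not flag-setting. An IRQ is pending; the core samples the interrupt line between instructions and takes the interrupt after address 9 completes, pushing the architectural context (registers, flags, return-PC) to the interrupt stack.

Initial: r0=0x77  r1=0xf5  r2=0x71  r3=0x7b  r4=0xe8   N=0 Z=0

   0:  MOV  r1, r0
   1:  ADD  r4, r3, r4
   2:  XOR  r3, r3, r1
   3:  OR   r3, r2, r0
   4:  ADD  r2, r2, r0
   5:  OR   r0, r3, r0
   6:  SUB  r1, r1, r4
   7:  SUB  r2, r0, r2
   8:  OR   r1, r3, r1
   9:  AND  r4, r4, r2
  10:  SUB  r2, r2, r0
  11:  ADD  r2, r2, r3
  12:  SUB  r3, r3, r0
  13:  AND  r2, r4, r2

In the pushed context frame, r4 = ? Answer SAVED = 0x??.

after  0: r0=0x77 r1=0x77 r2=0x71 r3=0x7b r4=0xe8  N=0 Z=0
after  1: r0=0x77 r1=0x77 r2=0x71 r3=0x7b r4=0x63  N=0 Z=0
after  2: r0=0x77 r1=0x77 r2=0x71 r3=0x0c r4=0x63  N=0 Z=0
after  3: r0=0x77 r1=0x77 r2=0x71 r3=0x77 r4=0x63  N=0 Z=0
after  4: r0=0x77 r1=0x77 r2=0xe8 r3=0x77 r4=0x63  N=1 Z=0
after  5: r0=0x77 r1=0x77 r2=0xe8 r3=0x77 r4=0x63  N=0 Z=0
after  6: r0=0x77 r1=0x14 r2=0xe8 r3=0x77 r4=0x63  N=0 Z=0
after  7: r0=0x77 r1=0x14 r2=0x8f r3=0x77 r4=0x63  N=1 Z=0
after  8: r0=0x77 r1=0x77 r2=0x8f r3=0x77 r4=0x63  N=0 Z=0
after  9: r0=0x77 r1=0x77 r2=0x8f r3=0x77 r4=0x03  N=0 Z=0
-- IRQ taken; context saved, return-PC = 10 --

SAVED = 0x03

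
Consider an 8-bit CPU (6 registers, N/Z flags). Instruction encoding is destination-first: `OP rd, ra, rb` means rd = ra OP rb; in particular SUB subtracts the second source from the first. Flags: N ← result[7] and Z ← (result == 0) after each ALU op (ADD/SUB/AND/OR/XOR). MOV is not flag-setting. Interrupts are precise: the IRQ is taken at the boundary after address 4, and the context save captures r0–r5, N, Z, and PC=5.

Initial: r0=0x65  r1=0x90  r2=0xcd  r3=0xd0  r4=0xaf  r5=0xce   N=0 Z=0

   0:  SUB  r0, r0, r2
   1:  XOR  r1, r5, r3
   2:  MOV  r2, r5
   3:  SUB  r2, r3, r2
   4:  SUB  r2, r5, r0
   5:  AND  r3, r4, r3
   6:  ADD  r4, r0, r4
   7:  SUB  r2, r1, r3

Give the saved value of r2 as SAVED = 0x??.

SAVED = 0x36

after  0: r0=0x98 r1=0x90 r2=0xcd r3=0xd0 r4=0xaf r5=0xce  N=1 Z=0
after  1: r0=0x98 r1=0x1e r2=0xcd r3=0xd0 r4=0xaf r5=0xce  N=0 Z=0
after  2: r0=0x98 r1=0x1e r2=0xce r3=0xd0 r4=0xaf r5=0xce  N=0 Z=0
after  3: r0=0x98 r1=0x1e r2=0x02 r3=0xd0 r4=0xaf r5=0xce  N=0 Z=0
after  4: r0=0x98 r1=0x1e r2=0x36 r3=0xd0 r4=0xaf r5=0xce  N=0 Z=0
-- IRQ taken; context saved, return-PC = 5 --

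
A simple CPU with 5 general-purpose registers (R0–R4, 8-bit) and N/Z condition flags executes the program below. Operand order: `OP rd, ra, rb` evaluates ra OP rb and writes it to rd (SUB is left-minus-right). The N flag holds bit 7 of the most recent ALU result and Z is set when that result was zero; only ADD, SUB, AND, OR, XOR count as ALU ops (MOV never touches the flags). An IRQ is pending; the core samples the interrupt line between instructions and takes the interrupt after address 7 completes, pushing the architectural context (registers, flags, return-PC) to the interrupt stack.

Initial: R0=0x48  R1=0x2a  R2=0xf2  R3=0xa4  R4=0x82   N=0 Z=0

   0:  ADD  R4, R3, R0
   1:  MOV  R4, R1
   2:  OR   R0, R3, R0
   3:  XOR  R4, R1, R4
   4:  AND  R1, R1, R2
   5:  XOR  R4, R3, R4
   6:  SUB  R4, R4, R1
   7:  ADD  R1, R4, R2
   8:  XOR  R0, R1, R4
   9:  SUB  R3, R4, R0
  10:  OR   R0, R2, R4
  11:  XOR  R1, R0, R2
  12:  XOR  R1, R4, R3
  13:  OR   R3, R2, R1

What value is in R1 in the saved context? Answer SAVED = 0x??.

SAVED = 0x74

after  0: R0=0x48 R1=0x2a R2=0xf2 R3=0xa4 R4=0xec  N=1 Z=0
after  1: R0=0x48 R1=0x2a R2=0xf2 R3=0xa4 R4=0x2a  N=1 Z=0
after  2: R0=0xec R1=0x2a R2=0xf2 R3=0xa4 R4=0x2a  N=1 Z=0
after  3: R0=0xec R1=0x2a R2=0xf2 R3=0xa4 R4=0x00  N=0 Z=1
after  4: R0=0xec R1=0x22 R2=0xf2 R3=0xa4 R4=0x00  N=0 Z=0
after  5: R0=0xec R1=0x22 R2=0xf2 R3=0xa4 R4=0xa4  N=1 Z=0
after  6: R0=0xec R1=0x22 R2=0xf2 R3=0xa4 R4=0x82  N=1 Z=0
after  7: R0=0xec R1=0x74 R2=0xf2 R3=0xa4 R4=0x82  N=0 Z=0
-- IRQ taken; context saved, return-PC = 8 --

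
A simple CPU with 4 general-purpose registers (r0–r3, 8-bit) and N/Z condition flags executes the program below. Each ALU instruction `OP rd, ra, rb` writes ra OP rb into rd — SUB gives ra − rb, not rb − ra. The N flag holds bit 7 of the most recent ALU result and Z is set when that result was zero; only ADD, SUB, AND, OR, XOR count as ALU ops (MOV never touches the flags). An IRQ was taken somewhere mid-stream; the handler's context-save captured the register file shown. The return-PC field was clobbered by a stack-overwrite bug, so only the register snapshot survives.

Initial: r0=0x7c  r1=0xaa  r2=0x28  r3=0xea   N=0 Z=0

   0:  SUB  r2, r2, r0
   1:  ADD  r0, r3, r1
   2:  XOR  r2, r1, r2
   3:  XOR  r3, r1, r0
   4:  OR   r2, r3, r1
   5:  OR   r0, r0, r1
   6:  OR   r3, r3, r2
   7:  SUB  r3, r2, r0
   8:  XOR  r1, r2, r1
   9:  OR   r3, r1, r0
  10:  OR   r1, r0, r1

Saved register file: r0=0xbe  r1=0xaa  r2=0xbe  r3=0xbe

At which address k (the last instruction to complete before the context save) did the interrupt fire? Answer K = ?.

after  0: r0=0x7c r1=0xaa r2=0xac r3=0xea  N=1 Z=0
after  1: r0=0x94 r1=0xaa r2=0xac r3=0xea  N=1 Z=0
after  2: r0=0x94 r1=0xaa r2=0x06 r3=0xea  N=0 Z=0
after  3: r0=0x94 r1=0xaa r2=0x06 r3=0x3e  N=0 Z=0
after  4: r0=0x94 r1=0xaa r2=0xbe r3=0x3e  N=1 Z=0
after  5: r0=0xbe r1=0xaa r2=0xbe r3=0x3e  N=1 Z=0
after  6: r0=0xbe r1=0xaa r2=0xbe r3=0xbe  N=1 Z=0
-- IRQ taken; context saved, return-PC = 7 --

K = 6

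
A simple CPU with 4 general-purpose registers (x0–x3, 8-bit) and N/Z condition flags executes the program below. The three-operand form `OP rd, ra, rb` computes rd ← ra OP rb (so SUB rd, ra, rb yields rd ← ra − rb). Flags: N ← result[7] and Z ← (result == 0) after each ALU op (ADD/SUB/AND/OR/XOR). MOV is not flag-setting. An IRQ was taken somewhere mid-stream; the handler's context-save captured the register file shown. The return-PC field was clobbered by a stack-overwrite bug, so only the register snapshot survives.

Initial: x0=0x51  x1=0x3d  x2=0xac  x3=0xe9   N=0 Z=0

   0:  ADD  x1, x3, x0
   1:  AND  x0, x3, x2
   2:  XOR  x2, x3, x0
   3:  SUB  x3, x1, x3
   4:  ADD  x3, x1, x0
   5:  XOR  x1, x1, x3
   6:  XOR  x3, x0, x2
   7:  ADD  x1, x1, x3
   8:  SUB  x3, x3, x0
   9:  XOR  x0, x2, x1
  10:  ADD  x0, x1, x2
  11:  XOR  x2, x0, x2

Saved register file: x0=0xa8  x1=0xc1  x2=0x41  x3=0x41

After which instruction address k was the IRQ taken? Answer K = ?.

K = 8

after  0: x0=0x51 x1=0x3a x2=0xac x3=0xe9  N=0 Z=0
after  1: x0=0xa8 x1=0x3a x2=0xac x3=0xe9  N=1 Z=0
after  2: x0=0xa8 x1=0x3a x2=0x41 x3=0xe9  N=0 Z=0
after  3: x0=0xa8 x1=0x3a x2=0x41 x3=0x51  N=0 Z=0
after  4: x0=0xa8 x1=0x3a x2=0x41 x3=0xe2  N=1 Z=0
after  5: x0=0xa8 x1=0xd8 x2=0x41 x3=0xe2  N=1 Z=0
after  6: x0=0xa8 x1=0xd8 x2=0x41 x3=0xe9  N=1 Z=0
after  7: x0=0xa8 x1=0xc1 x2=0x41 x3=0xe9  N=1 Z=0
after  8: x0=0xa8 x1=0xc1 x2=0x41 x3=0x41  N=0 Z=0
-- IRQ taken; context saved, return-PC = 9 --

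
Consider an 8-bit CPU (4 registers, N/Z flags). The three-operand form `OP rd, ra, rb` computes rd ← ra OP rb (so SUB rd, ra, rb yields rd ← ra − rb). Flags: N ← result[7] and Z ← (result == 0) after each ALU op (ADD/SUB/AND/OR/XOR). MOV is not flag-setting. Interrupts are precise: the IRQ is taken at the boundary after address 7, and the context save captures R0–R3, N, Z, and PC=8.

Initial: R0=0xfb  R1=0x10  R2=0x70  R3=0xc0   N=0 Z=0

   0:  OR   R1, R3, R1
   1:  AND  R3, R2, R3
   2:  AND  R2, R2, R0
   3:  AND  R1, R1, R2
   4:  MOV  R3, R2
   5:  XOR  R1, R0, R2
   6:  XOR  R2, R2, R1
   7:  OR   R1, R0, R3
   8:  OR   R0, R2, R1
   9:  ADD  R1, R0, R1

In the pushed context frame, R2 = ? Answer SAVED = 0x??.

after  0: R0=0xfb R1=0xd0 R2=0x70 R3=0xc0  N=1 Z=0
after  1: R0=0xfb R1=0xd0 R2=0x70 R3=0x40  N=0 Z=0
after  2: R0=0xfb R1=0xd0 R2=0x70 R3=0x40  N=0 Z=0
after  3: R0=0xfb R1=0x50 R2=0x70 R3=0x40  N=0 Z=0
after  4: R0=0xfb R1=0x50 R2=0x70 R3=0x70  N=0 Z=0
after  5: R0=0xfb R1=0x8b R2=0x70 R3=0x70  N=1 Z=0
after  6: R0=0xfb R1=0x8b R2=0xfb R3=0x70  N=1 Z=0
after  7: R0=0xfb R1=0xfb R2=0xfb R3=0x70  N=1 Z=0
-- IRQ taken; context saved, return-PC = 8 --

SAVED = 0xfb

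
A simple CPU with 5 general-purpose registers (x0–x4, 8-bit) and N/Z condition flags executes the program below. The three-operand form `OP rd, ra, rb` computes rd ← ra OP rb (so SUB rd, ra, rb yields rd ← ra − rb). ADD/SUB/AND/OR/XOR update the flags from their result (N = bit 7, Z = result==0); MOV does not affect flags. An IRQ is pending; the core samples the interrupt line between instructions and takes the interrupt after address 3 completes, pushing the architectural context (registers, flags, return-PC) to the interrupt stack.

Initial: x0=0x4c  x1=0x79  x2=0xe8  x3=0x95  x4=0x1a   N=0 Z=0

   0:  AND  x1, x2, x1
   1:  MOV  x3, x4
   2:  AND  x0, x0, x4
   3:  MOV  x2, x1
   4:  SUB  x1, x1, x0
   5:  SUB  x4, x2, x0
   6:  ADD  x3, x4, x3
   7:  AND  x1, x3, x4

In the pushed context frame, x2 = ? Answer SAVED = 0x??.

after  0: x0=0x4c x1=0x68 x2=0xe8 x3=0x95 x4=0x1a  N=0 Z=0
after  1: x0=0x4c x1=0x68 x2=0xe8 x3=0x1a x4=0x1a  N=0 Z=0
after  2: x0=0x08 x1=0x68 x2=0xe8 x3=0x1a x4=0x1a  N=0 Z=0
after  3: x0=0x08 x1=0x68 x2=0x68 x3=0x1a x4=0x1a  N=0 Z=0
-- IRQ taken; context saved, return-PC = 4 --

SAVED = 0x68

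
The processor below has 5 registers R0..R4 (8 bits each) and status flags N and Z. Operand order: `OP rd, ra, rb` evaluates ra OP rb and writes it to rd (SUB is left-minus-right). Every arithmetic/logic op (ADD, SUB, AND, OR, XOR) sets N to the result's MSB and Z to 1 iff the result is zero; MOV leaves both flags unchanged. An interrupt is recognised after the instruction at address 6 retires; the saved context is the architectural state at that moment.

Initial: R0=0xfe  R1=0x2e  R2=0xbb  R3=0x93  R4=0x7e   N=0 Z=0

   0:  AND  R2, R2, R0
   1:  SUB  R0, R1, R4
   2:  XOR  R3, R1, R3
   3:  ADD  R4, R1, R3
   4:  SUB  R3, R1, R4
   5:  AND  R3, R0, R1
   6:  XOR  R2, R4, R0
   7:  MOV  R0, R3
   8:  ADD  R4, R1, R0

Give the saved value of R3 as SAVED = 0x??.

after  0: R0=0xfe R1=0x2e R2=0xba R3=0x93 R4=0x7e  N=1 Z=0
after  1: R0=0xb0 R1=0x2e R2=0xba R3=0x93 R4=0x7e  N=1 Z=0
after  2: R0=0xb0 R1=0x2e R2=0xba R3=0xbd R4=0x7e  N=1 Z=0
after  3: R0=0xb0 R1=0x2e R2=0xba R3=0xbd R4=0xeb  N=1 Z=0
after  4: R0=0xb0 R1=0x2e R2=0xba R3=0x43 R4=0xeb  N=0 Z=0
after  5: R0=0xb0 R1=0x2e R2=0xba R3=0x20 R4=0xeb  N=0 Z=0
after  6: R0=0xb0 R1=0x2e R2=0x5b R3=0x20 R4=0xeb  N=0 Z=0
-- IRQ taken; context saved, return-PC = 7 --

SAVED = 0x20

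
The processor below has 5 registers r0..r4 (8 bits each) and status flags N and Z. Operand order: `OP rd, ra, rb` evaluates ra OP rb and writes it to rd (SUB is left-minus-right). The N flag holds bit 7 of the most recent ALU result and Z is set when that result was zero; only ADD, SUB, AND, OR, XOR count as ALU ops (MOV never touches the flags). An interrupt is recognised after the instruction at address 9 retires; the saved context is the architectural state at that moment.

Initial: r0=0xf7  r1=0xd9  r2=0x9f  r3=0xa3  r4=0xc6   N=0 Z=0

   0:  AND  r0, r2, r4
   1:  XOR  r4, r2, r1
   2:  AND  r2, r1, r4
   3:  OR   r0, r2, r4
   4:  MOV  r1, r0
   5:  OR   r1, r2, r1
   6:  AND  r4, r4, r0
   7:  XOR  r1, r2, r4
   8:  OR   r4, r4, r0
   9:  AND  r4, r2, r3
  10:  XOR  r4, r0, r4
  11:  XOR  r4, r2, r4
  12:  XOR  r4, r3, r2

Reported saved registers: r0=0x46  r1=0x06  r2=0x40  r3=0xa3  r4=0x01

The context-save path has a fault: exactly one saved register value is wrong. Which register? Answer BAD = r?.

BAD = r4

after  0: r0=0x86 r1=0xd9 r2=0x9f r3=0xa3 r4=0xc6  N=1 Z=0
after  1: r0=0x86 r1=0xd9 r2=0x9f r3=0xa3 r4=0x46  N=0 Z=0
after  2: r0=0x86 r1=0xd9 r2=0x40 r3=0xa3 r4=0x46  N=0 Z=0
after  3: r0=0x46 r1=0xd9 r2=0x40 r3=0xa3 r4=0x46  N=0 Z=0
after  4: r0=0x46 r1=0x46 r2=0x40 r3=0xa3 r4=0x46  N=0 Z=0
after  5: r0=0x46 r1=0x46 r2=0x40 r3=0xa3 r4=0x46  N=0 Z=0
after  6: r0=0x46 r1=0x46 r2=0x40 r3=0xa3 r4=0x46  N=0 Z=0
after  7: r0=0x46 r1=0x06 r2=0x40 r3=0xa3 r4=0x46  N=0 Z=0
after  8: r0=0x46 r1=0x06 r2=0x40 r3=0xa3 r4=0x46  N=0 Z=0
after  9: r0=0x46 r1=0x06 r2=0x40 r3=0xa3 r4=0x00  N=0 Z=1
-- IRQ taken; context saved, return-PC = 10 --
mismatch: r4: reported 0x01 vs actual 0x00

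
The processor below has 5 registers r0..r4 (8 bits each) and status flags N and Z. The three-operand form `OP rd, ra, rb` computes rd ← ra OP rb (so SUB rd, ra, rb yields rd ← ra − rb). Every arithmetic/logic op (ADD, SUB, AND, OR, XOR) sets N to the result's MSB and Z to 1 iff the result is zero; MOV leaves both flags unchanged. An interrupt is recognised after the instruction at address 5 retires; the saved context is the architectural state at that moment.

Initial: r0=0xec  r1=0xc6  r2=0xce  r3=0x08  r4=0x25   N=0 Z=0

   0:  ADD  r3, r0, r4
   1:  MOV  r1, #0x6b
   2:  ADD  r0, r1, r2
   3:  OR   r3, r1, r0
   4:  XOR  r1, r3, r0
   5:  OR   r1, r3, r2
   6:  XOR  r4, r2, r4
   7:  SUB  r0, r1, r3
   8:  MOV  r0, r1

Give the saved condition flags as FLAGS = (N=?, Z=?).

FLAGS = (N=1, Z=0)

after  0: r0=0xec r1=0xc6 r2=0xce r3=0x11 r4=0x25  N=0 Z=0
after  1: r0=0xec r1=0x6b r2=0xce r3=0x11 r4=0x25  N=0 Z=0
after  2: r0=0x39 r1=0x6b r2=0xce r3=0x11 r4=0x25  N=0 Z=0
after  3: r0=0x39 r1=0x6b r2=0xce r3=0x7b r4=0x25  N=0 Z=0
after  4: r0=0x39 r1=0x42 r2=0xce r3=0x7b r4=0x25  N=0 Z=0
after  5: r0=0x39 r1=0xff r2=0xce r3=0x7b r4=0x25  N=1 Z=0
-- IRQ taken; context saved, return-PC = 6 --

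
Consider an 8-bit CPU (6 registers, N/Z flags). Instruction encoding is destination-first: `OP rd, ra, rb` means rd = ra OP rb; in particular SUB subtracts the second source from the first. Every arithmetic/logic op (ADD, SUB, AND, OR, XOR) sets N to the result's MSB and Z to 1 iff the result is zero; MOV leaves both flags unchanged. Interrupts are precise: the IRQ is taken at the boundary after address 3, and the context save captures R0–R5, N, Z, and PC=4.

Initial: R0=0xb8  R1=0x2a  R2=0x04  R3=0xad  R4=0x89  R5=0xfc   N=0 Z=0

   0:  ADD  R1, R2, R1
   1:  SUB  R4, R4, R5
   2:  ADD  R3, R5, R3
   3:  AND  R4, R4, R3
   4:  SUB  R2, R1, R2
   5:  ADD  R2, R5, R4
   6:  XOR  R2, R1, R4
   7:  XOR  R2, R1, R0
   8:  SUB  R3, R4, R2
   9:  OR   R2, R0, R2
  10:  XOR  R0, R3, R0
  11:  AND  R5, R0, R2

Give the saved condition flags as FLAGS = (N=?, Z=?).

FLAGS = (N=1, Z=0)

after  0: R0=0xb8 R1=0x2e R2=0x04 R3=0xad R4=0x89 R5=0xfc  N=0 Z=0
after  1: R0=0xb8 R1=0x2e R2=0x04 R3=0xad R4=0x8d R5=0xfc  N=1 Z=0
after  2: R0=0xb8 R1=0x2e R2=0x04 R3=0xa9 R4=0x8d R5=0xfc  N=1 Z=0
after  3: R0=0xb8 R1=0x2e R2=0x04 R3=0xa9 R4=0x89 R5=0xfc  N=1 Z=0
-- IRQ taken; context saved, return-PC = 4 --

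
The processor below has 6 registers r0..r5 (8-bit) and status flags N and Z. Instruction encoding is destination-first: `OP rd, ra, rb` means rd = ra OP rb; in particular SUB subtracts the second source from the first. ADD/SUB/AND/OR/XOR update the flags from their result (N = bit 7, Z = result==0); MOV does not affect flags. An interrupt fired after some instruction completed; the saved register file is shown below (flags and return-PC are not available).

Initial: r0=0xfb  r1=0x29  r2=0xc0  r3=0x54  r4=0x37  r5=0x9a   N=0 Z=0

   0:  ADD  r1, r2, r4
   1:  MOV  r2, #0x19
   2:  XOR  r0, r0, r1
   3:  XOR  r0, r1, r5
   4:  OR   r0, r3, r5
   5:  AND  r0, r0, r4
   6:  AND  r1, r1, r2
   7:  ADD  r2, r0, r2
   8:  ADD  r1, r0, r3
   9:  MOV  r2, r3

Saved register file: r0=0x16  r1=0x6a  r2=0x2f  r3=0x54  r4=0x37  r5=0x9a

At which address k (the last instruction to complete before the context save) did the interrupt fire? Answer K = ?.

after  0: r0=0xfb r1=0xf7 r2=0xc0 r3=0x54 r4=0x37 r5=0x9a  N=1 Z=0
after  1: r0=0xfb r1=0xf7 r2=0x19 r3=0x54 r4=0x37 r5=0x9a  N=1 Z=0
after  2: r0=0x0c r1=0xf7 r2=0x19 r3=0x54 r4=0x37 r5=0x9a  N=0 Z=0
after  3: r0=0x6d r1=0xf7 r2=0x19 r3=0x54 r4=0x37 r5=0x9a  N=0 Z=0
after  4: r0=0xde r1=0xf7 r2=0x19 r3=0x54 r4=0x37 r5=0x9a  N=1 Z=0
after  5: r0=0x16 r1=0xf7 r2=0x19 r3=0x54 r4=0x37 r5=0x9a  N=0 Z=0
after  6: r0=0x16 r1=0x11 r2=0x19 r3=0x54 r4=0x37 r5=0x9a  N=0 Z=0
after  7: r0=0x16 r1=0x11 r2=0x2f r3=0x54 r4=0x37 r5=0x9a  N=0 Z=0
after  8: r0=0x16 r1=0x6a r2=0x2f r3=0x54 r4=0x37 r5=0x9a  N=0 Z=0
-- IRQ taken; context saved, return-PC = 9 --

K = 8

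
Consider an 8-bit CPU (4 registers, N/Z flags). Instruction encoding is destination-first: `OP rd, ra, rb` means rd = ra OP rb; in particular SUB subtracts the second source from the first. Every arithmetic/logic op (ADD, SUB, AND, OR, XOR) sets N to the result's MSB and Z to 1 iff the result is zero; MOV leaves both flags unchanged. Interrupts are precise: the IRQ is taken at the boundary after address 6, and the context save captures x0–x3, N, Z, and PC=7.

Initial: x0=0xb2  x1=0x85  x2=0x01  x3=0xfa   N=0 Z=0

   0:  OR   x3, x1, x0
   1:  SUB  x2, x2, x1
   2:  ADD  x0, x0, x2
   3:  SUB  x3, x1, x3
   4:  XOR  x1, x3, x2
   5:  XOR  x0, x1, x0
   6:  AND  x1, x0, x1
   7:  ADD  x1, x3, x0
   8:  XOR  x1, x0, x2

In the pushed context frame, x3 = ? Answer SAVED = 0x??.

after  0: x0=0xb2 x1=0x85 x2=0x01 x3=0xb7  N=1 Z=0
after  1: x0=0xb2 x1=0x85 x2=0x7c x3=0xb7  N=0 Z=0
after  2: x0=0x2e x1=0x85 x2=0x7c x3=0xb7  N=0 Z=0
after  3: x0=0x2e x1=0x85 x2=0x7c x3=0xce  N=1 Z=0
after  4: x0=0x2e x1=0xb2 x2=0x7c x3=0xce  N=1 Z=0
after  5: x0=0x9c x1=0xb2 x2=0x7c x3=0xce  N=1 Z=0
after  6: x0=0x9c x1=0x90 x2=0x7c x3=0xce  N=1 Z=0
-- IRQ taken; context saved, return-PC = 7 --

SAVED = 0xce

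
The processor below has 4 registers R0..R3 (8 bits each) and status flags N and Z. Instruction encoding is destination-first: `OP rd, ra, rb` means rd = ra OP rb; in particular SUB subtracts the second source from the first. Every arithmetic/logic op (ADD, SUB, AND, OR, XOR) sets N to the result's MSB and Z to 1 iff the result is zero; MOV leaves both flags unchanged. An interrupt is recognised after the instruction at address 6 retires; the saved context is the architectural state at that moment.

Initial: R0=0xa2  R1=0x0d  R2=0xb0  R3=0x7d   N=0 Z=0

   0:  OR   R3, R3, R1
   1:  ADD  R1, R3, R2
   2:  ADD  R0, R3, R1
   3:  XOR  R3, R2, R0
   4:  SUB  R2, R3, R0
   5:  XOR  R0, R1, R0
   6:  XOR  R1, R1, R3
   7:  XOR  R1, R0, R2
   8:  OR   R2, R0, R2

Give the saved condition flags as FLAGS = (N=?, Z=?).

FLAGS = (N=0, Z=0)

after  0: R0=0xa2 R1=0x0d R2=0xb0 R3=0x7d  N=0 Z=0
after  1: R0=0xa2 R1=0x2d R2=0xb0 R3=0x7d  N=0 Z=0
after  2: R0=0xaa R1=0x2d R2=0xb0 R3=0x7d  N=1 Z=0
after  3: R0=0xaa R1=0x2d R2=0xb0 R3=0x1a  N=0 Z=0
after  4: R0=0xaa R1=0x2d R2=0x70 R3=0x1a  N=0 Z=0
after  5: R0=0x87 R1=0x2d R2=0x70 R3=0x1a  N=1 Z=0
after  6: R0=0x87 R1=0x37 R2=0x70 R3=0x1a  N=0 Z=0
-- IRQ taken; context saved, return-PC = 7 --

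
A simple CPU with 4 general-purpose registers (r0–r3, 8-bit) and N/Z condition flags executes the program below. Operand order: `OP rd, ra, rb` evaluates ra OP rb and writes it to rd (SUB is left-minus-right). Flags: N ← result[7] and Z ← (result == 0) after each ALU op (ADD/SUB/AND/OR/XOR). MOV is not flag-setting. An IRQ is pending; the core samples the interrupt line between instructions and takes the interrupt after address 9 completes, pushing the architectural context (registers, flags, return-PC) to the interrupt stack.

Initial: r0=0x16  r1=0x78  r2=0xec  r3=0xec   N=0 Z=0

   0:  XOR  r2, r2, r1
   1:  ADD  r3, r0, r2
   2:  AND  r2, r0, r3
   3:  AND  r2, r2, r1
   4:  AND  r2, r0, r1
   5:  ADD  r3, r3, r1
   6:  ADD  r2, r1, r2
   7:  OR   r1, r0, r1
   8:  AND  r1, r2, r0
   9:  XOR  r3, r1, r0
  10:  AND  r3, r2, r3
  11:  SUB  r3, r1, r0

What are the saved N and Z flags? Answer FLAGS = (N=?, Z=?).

after  0: r0=0x16 r1=0x78 r2=0x94 r3=0xec  N=1 Z=0
after  1: r0=0x16 r1=0x78 r2=0x94 r3=0xaa  N=1 Z=0
after  2: r0=0x16 r1=0x78 r2=0x02 r3=0xaa  N=0 Z=0
after  3: r0=0x16 r1=0x78 r2=0x00 r3=0xaa  N=0 Z=1
after  4: r0=0x16 r1=0x78 r2=0x10 r3=0xaa  N=0 Z=0
after  5: r0=0x16 r1=0x78 r2=0x10 r3=0x22  N=0 Z=0
after  6: r0=0x16 r1=0x78 r2=0x88 r3=0x22  N=1 Z=0
after  7: r0=0x16 r1=0x7e r2=0x88 r3=0x22  N=0 Z=0
after  8: r0=0x16 r1=0x00 r2=0x88 r3=0x22  N=0 Z=1
after  9: r0=0x16 r1=0x00 r2=0x88 r3=0x16  N=0 Z=0
-- IRQ taken; context saved, return-PC = 10 --

FLAGS = (N=0, Z=0)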